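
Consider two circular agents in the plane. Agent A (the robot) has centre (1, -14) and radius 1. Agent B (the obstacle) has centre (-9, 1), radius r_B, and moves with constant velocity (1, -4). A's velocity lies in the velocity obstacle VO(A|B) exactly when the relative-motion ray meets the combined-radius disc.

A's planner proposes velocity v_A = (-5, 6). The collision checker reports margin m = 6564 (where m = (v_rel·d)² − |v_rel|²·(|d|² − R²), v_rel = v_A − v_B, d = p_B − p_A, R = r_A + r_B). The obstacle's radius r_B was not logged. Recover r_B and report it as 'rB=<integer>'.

m = 6564
d = (-10, 15);  v_rel = (-6, 10),  |v_rel|² = 136
v_rel×d = (-6)·(15) − (10)·(-10) = 10
since m = R²·136 − 10²:  R² = (100 + 6564) / 136 = 49
R = √49 = 7  ⇒  r_B = 7 − 1 = 6

rB=6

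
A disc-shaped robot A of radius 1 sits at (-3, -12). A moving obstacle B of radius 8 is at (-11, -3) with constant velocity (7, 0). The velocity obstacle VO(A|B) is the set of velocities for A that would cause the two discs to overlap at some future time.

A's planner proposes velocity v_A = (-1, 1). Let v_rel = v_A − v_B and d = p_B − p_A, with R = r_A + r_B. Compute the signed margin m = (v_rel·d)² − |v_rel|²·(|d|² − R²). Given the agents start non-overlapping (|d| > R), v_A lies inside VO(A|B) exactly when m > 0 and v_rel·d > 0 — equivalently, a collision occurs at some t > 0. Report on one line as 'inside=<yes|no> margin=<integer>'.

d = (-8, 9),  |d|² = 145;  R = 1+8 = 9,  c = 145−9² = 64
v_rel = (-8, 1),  |v_rel|² = 65;  v_rel·d = (-8)·(-8) + (1)·(9) = 73
65·t² − 146·t + 64 = 0  ⇒  m = 73² − 65·64 = 1169
m = 1169 > 0,  v_rel·d = 73 > 0  ⇒  inside

inside=yes margin=1169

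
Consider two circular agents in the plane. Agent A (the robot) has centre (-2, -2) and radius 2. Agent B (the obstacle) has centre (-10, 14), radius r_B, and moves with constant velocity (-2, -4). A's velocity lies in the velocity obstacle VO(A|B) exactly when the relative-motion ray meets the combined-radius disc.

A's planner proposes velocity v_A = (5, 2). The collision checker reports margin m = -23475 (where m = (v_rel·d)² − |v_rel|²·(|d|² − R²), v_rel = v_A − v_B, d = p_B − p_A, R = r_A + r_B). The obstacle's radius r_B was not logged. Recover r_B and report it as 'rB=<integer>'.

m = -23475
d = (-8, 16);  v_rel = (7, 6),  |v_rel|² = 85
v_rel×d = (7)·(16) − (6)·(-8) = 160
since m = R²·85 − 160²:  R² = (25600 + -23475) / 85 = 25
R = √25 = 5  ⇒  r_B = 5 − 2 = 3

rB=3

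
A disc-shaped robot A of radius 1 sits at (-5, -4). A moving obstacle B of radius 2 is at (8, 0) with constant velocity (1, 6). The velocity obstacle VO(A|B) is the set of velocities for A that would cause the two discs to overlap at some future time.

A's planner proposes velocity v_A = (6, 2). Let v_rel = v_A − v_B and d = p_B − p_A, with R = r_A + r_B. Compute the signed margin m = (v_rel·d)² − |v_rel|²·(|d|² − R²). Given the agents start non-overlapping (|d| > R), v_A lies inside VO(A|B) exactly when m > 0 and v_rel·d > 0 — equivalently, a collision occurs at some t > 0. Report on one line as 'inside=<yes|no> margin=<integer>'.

d = (13, 4),  |d|² = 185;  R = 1+2 = 3,  c = 185−3² = 176
v_rel = (5, -4),  |v_rel|² = 41;  v_rel·d = (5)·(13) + (-4)·(4) = 49
41·t² − 98·t + 176 = 0  ⇒  m = 49² − 41·176 = -4815
m = -4815 < 0,  v_rel·d = 49 > 0  ⇒  outside

inside=no margin=-4815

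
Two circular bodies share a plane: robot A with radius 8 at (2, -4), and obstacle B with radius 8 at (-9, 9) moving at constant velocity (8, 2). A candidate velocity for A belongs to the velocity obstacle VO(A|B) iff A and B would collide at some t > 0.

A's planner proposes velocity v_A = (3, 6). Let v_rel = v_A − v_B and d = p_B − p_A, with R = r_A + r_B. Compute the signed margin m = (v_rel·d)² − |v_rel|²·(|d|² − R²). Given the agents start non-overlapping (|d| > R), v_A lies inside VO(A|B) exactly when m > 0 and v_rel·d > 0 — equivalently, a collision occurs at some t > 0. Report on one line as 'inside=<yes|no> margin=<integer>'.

d = (-11, 13),  |d|² = 290;  R = 8+8 = 16,  c = 290−16² = 34
v_rel = (-5, 4),  |v_rel|² = 41;  v_rel·d = (-5)·(-11) + (4)·(13) = 107
41·t² − 214·t + 34 = 0  ⇒  m = 107² − 41·34 = 10055
m = 10055 > 0,  v_rel·d = 107 > 0  ⇒  inside

inside=yes margin=10055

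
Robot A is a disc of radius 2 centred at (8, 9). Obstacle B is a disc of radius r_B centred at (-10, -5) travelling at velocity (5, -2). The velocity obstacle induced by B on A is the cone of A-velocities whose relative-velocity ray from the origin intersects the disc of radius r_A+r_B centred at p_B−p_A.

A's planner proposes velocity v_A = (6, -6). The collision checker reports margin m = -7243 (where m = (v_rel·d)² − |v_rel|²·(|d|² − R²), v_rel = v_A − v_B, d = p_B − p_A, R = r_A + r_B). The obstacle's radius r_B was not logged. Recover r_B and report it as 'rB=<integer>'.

m = -7243
d = (-18, -14);  v_rel = (1, -4),  |v_rel|² = 17
v_rel×d = (1)·(-14) − (-4)·(-18) = -86
since m = R²·17 − (-86)²:  R² = (7396 + -7243) / 17 = 9
R = √9 = 3  ⇒  r_B = 3 − 2 = 1

rB=1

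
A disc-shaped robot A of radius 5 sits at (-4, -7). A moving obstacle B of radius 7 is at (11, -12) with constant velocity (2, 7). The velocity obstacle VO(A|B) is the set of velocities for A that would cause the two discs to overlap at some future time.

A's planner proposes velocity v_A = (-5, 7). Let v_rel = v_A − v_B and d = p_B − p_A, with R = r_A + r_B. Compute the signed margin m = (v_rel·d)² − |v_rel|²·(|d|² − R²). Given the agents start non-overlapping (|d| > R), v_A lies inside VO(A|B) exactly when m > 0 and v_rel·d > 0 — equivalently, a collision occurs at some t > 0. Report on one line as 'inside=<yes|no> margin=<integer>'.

d = (15, -5),  |d|² = 250;  R = 5+7 = 12,  c = 250−12² = 106
v_rel = (-7, 0),  |v_rel|² = 49;  v_rel·d = (-7)·(15) + (0)·(-5) = -105
49·t² + 210·t + 106 = 0  ⇒  m = (-105)² − 49·106 = 5831
m = 5831 > 0,  v_rel·d = -105 < 0  ⇒  outside

inside=no margin=5831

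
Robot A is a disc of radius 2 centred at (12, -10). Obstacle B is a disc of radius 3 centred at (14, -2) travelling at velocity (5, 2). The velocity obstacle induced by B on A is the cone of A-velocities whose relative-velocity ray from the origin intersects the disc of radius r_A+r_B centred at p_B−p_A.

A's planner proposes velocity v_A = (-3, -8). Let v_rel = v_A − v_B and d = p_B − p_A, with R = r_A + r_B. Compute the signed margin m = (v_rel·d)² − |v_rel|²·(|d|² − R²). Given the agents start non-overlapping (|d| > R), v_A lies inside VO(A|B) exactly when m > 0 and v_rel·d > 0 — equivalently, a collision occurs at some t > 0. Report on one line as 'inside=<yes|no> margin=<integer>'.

d = (2, 8),  |d|² = 68;  R = 2+3 = 5,  c = 68−5² = 43
v_rel = (-8, -10),  |v_rel|² = 164;  v_rel·d = (-8)·(2) + (-10)·(8) = -96
164·t² + 192·t + 43 = 0  ⇒  m = (-96)² − 164·43 = 2164
m = 2164 > 0,  v_rel·d = -96 < 0  ⇒  outside

inside=no margin=2164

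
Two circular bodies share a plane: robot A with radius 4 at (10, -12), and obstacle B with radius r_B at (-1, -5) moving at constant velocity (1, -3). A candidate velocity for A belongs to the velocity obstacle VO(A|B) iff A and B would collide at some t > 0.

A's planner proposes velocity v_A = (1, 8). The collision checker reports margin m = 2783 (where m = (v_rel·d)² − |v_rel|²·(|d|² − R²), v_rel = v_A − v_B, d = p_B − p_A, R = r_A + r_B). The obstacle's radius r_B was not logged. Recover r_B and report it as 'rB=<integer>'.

m = 2783
d = (-11, 7);  v_rel = (0, 11),  |v_rel|² = 121
v_rel×d = (0)·(7) − (11)·(-11) = 121
since m = R²·121 − 121²:  R² = (14641 + 2783) / 121 = 144
R = √144 = 12  ⇒  r_B = 12 − 4 = 8

rB=8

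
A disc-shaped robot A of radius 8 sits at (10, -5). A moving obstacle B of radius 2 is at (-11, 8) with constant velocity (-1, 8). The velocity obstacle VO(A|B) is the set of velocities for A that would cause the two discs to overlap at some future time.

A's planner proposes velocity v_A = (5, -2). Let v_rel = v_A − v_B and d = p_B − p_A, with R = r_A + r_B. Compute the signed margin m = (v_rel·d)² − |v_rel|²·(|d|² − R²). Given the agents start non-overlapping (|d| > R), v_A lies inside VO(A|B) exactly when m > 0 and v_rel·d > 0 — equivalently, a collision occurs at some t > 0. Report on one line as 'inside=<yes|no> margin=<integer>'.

d = (-21, 13),  |d|² = 610;  R = 8+2 = 10,  c = 610−10² = 510
v_rel = (6, -10),  |v_rel|² = 136;  v_rel·d = (6)·(-21) + (-10)·(13) = -256
136·t² + 512·t + 510 = 0  ⇒  m = (-256)² − 136·510 = -3824
m = -3824 < 0,  v_rel·d = -256 < 0  ⇒  outside

inside=no margin=-3824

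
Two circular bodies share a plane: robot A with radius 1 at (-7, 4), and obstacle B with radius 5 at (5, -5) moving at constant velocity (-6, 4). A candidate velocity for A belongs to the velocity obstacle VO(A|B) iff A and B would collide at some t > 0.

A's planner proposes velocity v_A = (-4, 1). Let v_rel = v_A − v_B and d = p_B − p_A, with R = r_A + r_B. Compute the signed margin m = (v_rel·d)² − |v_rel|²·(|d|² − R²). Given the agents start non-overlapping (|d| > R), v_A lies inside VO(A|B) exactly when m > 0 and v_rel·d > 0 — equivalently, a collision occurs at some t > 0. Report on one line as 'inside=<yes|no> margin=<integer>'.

d = (12, -9),  |d|² = 225;  R = 1+5 = 6,  c = 225−6² = 189
v_rel = (2, -3),  |v_rel|² = 13;  v_rel·d = (2)·(12) + (-3)·(-9) = 51
13·t² − 102·t + 189 = 0  ⇒  m = 51² − 13·189 = 144
m = 144 > 0,  v_rel·d = 51 > 0  ⇒  inside

inside=yes margin=144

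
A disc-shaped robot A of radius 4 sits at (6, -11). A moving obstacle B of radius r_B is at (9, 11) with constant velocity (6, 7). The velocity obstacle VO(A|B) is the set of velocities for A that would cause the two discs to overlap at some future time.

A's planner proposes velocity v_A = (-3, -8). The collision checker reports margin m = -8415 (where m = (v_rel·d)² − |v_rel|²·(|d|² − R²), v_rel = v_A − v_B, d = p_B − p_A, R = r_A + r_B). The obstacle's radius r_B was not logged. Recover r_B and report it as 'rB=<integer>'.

m = -8415
d = (3, 22);  v_rel = (-9, -15),  |v_rel|² = 306
v_rel×d = (-9)·(22) − (-15)·(3) = -153
since m = R²·306 − (-153)²:  R² = (23409 + -8415) / 306 = 49
R = √49 = 7  ⇒  r_B = 7 − 4 = 3

rB=3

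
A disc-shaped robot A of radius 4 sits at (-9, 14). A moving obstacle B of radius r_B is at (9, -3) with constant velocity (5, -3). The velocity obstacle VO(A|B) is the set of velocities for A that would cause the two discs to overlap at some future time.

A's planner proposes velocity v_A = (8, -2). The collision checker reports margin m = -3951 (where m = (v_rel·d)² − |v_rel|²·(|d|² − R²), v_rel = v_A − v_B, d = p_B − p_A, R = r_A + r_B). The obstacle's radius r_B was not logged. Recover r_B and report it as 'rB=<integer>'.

m = -3951
d = (18, -17);  v_rel = (3, 1),  |v_rel|² = 10
v_rel×d = (3)·(-17) − (1)·(18) = -69
since m = R²·10 − (-69)²:  R² = (4761 + -3951) / 10 = 81
R = √81 = 9  ⇒  r_B = 9 − 4 = 5

rB=5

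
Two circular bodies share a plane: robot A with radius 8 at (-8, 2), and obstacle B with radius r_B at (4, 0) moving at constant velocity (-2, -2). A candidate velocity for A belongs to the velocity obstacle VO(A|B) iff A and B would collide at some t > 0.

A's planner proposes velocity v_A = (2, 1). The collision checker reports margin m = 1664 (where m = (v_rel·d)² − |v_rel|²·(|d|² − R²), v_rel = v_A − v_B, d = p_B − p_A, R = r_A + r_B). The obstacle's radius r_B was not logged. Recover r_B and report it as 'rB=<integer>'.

m = 1664
d = (12, -2);  v_rel = (4, 3),  |v_rel|² = 25
v_rel×d = (4)·(-2) − (3)·(12) = -44
since m = R²·25 − (-44)²:  R² = (1936 + 1664) / 25 = 144
R = √144 = 12  ⇒  r_B = 12 − 8 = 4

rB=4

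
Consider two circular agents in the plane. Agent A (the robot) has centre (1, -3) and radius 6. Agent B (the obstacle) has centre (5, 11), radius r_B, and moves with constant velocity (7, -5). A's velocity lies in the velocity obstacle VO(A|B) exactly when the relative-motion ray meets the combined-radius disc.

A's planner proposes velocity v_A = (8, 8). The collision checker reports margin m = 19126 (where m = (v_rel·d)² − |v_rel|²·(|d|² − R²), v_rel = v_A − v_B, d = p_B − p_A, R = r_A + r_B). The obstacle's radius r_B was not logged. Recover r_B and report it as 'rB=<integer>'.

m = 19126
d = (4, 14);  v_rel = (1, 13),  |v_rel|² = 170
v_rel×d = (1)·(14) − (13)·(4) = -38
since m = R²·170 − (-38)²:  R² = (1444 + 19126) / 170 = 121
R = √121 = 11  ⇒  r_B = 11 − 6 = 5

rB=5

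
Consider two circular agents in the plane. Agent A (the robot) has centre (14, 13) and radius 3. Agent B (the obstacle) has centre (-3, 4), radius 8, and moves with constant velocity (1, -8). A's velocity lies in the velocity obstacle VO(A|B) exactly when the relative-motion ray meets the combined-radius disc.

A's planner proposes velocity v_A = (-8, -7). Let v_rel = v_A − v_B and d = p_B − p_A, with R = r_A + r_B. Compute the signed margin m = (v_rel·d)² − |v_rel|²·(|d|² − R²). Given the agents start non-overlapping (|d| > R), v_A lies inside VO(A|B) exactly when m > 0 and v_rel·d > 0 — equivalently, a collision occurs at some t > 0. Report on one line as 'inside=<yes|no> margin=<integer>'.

d = (-17, -9),  |d|² = 370;  R = 3+8 = 11,  c = 370−11² = 249
v_rel = (-9, 1),  |v_rel|² = 82;  v_rel·d = (-9)·(-17) + (1)·(-9) = 144
82·t² − 288·t + 249 = 0  ⇒  m = 144² − 82·249 = 318
m = 318 > 0,  v_rel·d = 144 > 0  ⇒  inside

inside=yes margin=318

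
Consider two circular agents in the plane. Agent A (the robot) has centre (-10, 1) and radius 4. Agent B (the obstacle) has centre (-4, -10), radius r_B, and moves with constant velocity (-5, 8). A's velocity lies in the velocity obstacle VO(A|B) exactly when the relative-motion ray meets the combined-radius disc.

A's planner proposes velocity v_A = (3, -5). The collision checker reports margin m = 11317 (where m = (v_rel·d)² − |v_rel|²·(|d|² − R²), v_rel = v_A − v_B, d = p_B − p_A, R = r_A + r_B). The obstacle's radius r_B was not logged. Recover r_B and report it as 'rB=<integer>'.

m = 11317
d = (6, -11);  v_rel = (8, -13),  |v_rel|² = 233
v_rel×d = (8)·(-11) − (-13)·(6) = -10
since m = R²·233 − (-10)²:  R² = (100 + 11317) / 233 = 49
R = √49 = 7  ⇒  r_B = 7 − 4 = 3

rB=3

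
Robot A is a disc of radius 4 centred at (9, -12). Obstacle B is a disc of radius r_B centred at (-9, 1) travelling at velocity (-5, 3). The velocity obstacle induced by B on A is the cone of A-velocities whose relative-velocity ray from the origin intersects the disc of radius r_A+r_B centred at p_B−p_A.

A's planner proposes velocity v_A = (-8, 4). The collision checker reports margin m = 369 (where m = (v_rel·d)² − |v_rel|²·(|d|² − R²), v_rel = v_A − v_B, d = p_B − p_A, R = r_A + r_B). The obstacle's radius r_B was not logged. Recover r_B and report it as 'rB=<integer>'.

m = 369
d = (-18, 13);  v_rel = (-3, 1),  |v_rel|² = 10
v_rel×d = (-3)·(13) − (1)·(-18) = -21
since m = R²·10 − (-21)²:  R² = (441 + 369) / 10 = 81
R = √81 = 9  ⇒  r_B = 9 − 4 = 5

rB=5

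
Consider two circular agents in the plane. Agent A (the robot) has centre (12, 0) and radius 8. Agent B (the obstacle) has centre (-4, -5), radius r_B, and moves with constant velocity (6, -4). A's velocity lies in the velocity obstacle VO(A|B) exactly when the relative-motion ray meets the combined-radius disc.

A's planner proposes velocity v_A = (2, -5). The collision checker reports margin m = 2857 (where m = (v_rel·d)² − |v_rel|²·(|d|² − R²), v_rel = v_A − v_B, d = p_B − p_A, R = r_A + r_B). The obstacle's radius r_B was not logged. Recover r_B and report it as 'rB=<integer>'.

m = 2857
d = (-16, -5);  v_rel = (-4, -1),  |v_rel|² = 17
v_rel×d = (-4)·(-5) − (-1)·(-16) = 4
since m = R²·17 − 4²:  R² = (16 + 2857) / 17 = 169
R = √169 = 13  ⇒  r_B = 13 − 8 = 5

rB=5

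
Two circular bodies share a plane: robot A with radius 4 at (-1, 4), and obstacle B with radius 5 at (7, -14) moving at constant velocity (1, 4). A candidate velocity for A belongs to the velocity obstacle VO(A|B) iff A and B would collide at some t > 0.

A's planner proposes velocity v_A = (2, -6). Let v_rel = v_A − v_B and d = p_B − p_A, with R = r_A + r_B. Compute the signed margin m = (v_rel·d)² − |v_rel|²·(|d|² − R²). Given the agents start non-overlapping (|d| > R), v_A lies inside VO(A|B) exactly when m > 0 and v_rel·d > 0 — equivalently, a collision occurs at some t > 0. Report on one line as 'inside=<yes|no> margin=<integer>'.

d = (8, -18),  |d|² = 388;  R = 4+5 = 9,  c = 388−9² = 307
v_rel = (1, -10),  |v_rel|² = 101;  v_rel·d = (1)·(8) + (-10)·(-18) = 188
101·t² − 376·t + 307 = 0  ⇒  m = 188² − 101·307 = 4337
m = 4337 > 0,  v_rel·d = 188 > 0  ⇒  inside

inside=yes margin=4337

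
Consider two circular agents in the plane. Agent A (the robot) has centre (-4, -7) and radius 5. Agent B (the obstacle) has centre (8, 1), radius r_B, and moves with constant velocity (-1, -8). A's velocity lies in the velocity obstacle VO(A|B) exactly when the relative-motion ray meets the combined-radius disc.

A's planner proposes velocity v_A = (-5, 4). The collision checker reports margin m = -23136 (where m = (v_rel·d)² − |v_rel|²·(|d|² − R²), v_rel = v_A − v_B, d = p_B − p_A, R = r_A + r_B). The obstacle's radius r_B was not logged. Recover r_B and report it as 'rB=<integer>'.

m = -23136
d = (12, 8);  v_rel = (-4, 12),  |v_rel|² = 160
v_rel×d = (-4)·(8) − (12)·(12) = -176
since m = R²·160 − (-176)²:  R² = (30976 + -23136) / 160 = 49
R = √49 = 7  ⇒  r_B = 7 − 5 = 2

rB=2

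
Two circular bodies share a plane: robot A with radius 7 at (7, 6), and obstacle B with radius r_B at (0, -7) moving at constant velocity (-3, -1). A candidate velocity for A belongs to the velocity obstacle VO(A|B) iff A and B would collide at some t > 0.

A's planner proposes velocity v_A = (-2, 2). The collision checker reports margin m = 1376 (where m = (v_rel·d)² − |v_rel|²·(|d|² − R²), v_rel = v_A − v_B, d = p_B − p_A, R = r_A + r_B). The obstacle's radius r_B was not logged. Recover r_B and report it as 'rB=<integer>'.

m = 1376
d = (-7, -13);  v_rel = (1, 3),  |v_rel|² = 10
v_rel×d = (1)·(-13) − (3)·(-7) = 8
since m = R²·10 − 8²:  R² = (64 + 1376) / 10 = 144
R = √144 = 12  ⇒  r_B = 12 − 7 = 5

rB=5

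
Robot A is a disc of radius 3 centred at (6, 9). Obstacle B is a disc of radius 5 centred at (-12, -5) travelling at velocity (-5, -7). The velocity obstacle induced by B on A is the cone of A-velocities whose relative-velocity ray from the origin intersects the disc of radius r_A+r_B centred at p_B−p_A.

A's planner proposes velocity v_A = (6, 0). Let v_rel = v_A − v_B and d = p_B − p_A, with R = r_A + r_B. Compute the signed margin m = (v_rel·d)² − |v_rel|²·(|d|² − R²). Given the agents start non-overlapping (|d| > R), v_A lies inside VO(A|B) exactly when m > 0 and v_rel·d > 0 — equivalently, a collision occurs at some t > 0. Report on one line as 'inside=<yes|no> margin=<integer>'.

d = (-18, -14),  |d|² = 520;  R = 3+5 = 8,  c = 520−8² = 456
v_rel = (11, 7),  |v_rel|² = 170;  v_rel·d = (11)·(-18) + (7)·(-14) = -296
170·t² + 592·t + 456 = 0  ⇒  m = (-296)² − 170·456 = 10096
m = 10096 > 0,  v_rel·d = -296 < 0  ⇒  outside

inside=no margin=10096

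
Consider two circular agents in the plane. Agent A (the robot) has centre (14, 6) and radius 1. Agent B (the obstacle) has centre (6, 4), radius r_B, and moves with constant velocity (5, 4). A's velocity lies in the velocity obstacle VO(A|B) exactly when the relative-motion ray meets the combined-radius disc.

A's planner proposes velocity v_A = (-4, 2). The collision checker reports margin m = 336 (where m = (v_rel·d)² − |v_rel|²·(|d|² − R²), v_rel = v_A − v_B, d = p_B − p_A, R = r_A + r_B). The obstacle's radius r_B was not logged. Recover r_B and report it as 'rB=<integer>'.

m = 336
d = (-8, -2);  v_rel = (-9, -2),  |v_rel|² = 85
v_rel×d = (-9)·(-2) − (-2)·(-8) = 2
since m = R²·85 − 2²:  R² = (4 + 336) / 85 = 4
R = √4 = 2  ⇒  r_B = 2 − 1 = 1

rB=1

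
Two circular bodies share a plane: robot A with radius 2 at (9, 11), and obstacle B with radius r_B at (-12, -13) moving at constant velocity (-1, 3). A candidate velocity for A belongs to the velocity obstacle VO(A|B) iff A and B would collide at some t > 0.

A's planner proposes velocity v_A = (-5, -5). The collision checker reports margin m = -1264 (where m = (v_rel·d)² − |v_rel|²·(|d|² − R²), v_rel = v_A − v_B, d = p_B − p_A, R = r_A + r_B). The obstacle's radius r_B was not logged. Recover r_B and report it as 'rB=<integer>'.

m = -1264
d = (-21, -24);  v_rel = (-4, -8),  |v_rel|² = 80
v_rel×d = (-4)·(-24) − (-8)·(-21) = -72
since m = R²·80 − (-72)²:  R² = (5184 + -1264) / 80 = 49
R = √49 = 7  ⇒  r_B = 7 − 2 = 5

rB=5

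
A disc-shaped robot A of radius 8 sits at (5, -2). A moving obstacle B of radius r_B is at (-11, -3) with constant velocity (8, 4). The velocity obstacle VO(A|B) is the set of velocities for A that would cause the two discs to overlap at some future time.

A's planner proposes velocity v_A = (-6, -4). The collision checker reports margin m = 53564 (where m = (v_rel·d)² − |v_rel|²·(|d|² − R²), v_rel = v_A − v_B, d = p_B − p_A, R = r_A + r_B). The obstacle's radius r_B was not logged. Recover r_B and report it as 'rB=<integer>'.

m = 53564
d = (-16, -1);  v_rel = (-14, -8),  |v_rel|² = 260
v_rel×d = (-14)·(-1) − (-8)·(-16) = -114
since m = R²·260 − (-114)²:  R² = (12996 + 53564) / 260 = 256
R = √256 = 16  ⇒  r_B = 16 − 8 = 8

rB=8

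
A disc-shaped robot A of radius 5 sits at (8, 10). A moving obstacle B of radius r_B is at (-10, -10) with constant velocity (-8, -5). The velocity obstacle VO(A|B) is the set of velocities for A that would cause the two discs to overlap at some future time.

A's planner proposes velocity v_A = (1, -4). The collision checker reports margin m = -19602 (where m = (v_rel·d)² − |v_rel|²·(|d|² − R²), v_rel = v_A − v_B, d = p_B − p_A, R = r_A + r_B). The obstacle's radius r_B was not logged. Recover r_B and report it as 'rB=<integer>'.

m = -19602
d = (-18, -20);  v_rel = (9, 1),  |v_rel|² = 82
v_rel×d = (9)·(-20) − (1)·(-18) = -162
since m = R²·82 − (-162)²:  R² = (26244 + -19602) / 82 = 81
R = √81 = 9  ⇒  r_B = 9 − 5 = 4

rB=4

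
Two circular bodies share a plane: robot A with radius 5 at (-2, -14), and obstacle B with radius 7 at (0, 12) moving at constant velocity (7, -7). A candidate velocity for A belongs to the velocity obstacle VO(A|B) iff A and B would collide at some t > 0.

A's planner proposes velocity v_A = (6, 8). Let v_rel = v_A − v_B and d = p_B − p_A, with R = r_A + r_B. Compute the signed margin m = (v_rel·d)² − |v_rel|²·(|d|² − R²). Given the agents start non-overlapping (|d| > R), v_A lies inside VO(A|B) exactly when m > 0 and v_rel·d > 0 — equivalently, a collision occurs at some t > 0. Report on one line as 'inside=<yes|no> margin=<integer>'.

d = (2, 26),  |d|² = 680;  R = 5+7 = 12,  c = 680−12² = 536
v_rel = (-1, 15),  |v_rel|² = 226;  v_rel·d = (-1)·(2) + (15)·(26) = 388
226·t² − 776·t + 536 = 0  ⇒  m = 388² − 226·536 = 29408
m = 29408 > 0,  v_rel·d = 388 > 0  ⇒  inside

inside=yes margin=29408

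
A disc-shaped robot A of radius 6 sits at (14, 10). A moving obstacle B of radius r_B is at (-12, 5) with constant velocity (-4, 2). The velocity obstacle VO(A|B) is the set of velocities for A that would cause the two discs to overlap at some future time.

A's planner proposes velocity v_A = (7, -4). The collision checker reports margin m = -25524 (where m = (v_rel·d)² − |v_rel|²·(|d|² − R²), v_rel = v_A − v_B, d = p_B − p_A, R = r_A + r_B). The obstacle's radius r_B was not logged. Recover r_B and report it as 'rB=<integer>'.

m = -25524
d = (-26, -5);  v_rel = (11, -6),  |v_rel|² = 157
v_rel×d = (11)·(-5) − (-6)·(-26) = -211
since m = R²·157 − (-211)²:  R² = (44521 + -25524) / 157 = 121
R = √121 = 11  ⇒  r_B = 11 − 6 = 5

rB=5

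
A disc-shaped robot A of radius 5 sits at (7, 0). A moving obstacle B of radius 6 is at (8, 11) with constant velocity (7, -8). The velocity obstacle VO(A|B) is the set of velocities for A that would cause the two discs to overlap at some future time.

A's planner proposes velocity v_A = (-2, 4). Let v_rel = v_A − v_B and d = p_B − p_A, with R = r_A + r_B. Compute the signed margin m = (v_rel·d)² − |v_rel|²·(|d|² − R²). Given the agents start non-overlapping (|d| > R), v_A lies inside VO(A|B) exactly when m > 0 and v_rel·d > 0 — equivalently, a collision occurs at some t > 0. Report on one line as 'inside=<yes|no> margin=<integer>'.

d = (1, 11),  |d|² = 122;  R = 5+6 = 11,  c = 122−11² = 1
v_rel = (-9, 12),  |v_rel|² = 225;  v_rel·d = (-9)·(1) + (12)·(11) = 123
225·t² − 246·t + 1 = 0  ⇒  m = 123² − 225·1 = 14904
m = 14904 > 0,  v_rel·d = 123 > 0  ⇒  inside

inside=yes margin=14904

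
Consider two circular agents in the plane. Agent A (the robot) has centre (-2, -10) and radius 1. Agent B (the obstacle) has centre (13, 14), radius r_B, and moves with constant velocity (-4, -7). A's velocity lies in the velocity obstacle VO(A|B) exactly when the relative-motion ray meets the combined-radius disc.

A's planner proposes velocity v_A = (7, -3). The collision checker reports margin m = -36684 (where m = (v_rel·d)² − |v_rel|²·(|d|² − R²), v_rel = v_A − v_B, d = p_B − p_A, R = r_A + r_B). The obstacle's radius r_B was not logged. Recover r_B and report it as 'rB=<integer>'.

m = -36684
d = (15, 24);  v_rel = (11, 4),  |v_rel|² = 137
v_rel×d = (11)·(24) − (4)·(15) = 204
since m = R²·137 − 204²:  R² = (41616 + -36684) / 137 = 36
R = √36 = 6  ⇒  r_B = 6 − 1 = 5

rB=5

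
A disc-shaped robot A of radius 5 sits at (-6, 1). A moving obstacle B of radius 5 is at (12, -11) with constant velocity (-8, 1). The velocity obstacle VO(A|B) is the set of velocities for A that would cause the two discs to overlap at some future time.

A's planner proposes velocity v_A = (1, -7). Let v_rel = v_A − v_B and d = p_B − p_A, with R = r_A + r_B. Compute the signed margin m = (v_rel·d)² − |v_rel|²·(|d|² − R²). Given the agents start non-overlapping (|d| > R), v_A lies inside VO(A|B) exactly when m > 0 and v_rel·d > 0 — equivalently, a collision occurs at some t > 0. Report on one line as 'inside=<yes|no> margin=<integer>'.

d = (18, -12),  |d|² = 468;  R = 5+5 = 10,  c = 468−10² = 368
v_rel = (9, -8),  |v_rel|² = 145;  v_rel·d = (9)·(18) + (-8)·(-12) = 258
145·t² − 516·t + 368 = 0  ⇒  m = 258² − 145·368 = 13204
m = 13204 > 0,  v_rel·d = 258 > 0  ⇒  inside

inside=yes margin=13204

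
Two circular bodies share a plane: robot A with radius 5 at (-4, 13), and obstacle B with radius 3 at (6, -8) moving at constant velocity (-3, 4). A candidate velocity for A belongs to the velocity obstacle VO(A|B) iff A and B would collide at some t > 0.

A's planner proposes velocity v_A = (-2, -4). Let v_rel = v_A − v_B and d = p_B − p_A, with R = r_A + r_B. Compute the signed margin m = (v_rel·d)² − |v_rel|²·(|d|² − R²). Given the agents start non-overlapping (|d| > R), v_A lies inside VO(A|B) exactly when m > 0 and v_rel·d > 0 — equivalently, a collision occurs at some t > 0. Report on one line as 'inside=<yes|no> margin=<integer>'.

d = (10, -21),  |d|² = 541;  R = 5+3 = 8,  c = 541−8² = 477
v_rel = (1, -8),  |v_rel|² = 65;  v_rel·d = (1)·(10) + (-8)·(-21) = 178
65·t² − 356·t + 477 = 0  ⇒  m = 178² − 65·477 = 679
m = 679 > 0,  v_rel·d = 178 > 0  ⇒  inside

inside=yes margin=679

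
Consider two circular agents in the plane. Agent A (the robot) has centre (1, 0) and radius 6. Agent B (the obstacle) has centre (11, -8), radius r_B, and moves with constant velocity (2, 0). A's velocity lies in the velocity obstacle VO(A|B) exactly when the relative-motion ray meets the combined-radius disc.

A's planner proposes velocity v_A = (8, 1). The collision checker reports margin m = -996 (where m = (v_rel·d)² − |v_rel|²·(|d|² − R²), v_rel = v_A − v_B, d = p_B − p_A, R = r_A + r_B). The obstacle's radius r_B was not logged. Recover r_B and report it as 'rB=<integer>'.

m = -996
d = (10, -8);  v_rel = (6, 1),  |v_rel|² = 37
v_rel×d = (6)·(-8) − (1)·(10) = -58
since m = R²·37 − (-58)²:  R² = (3364 + -996) / 37 = 64
R = √64 = 8  ⇒  r_B = 8 − 6 = 2

rB=2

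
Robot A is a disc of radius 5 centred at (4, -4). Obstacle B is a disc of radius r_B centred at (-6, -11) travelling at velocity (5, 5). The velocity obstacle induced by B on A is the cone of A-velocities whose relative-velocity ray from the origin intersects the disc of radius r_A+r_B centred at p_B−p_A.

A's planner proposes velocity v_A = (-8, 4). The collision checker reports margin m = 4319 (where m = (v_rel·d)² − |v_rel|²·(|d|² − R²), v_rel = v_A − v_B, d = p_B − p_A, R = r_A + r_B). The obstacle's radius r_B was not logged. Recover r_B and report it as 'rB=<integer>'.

m = 4319
d = (-10, -7);  v_rel = (-13, -1),  |v_rel|² = 170
v_rel×d = (-13)·(-7) − (-1)·(-10) = 81
since m = R²·170 − 81²:  R² = (6561 + 4319) / 170 = 64
R = √64 = 8  ⇒  r_B = 8 − 5 = 3

rB=3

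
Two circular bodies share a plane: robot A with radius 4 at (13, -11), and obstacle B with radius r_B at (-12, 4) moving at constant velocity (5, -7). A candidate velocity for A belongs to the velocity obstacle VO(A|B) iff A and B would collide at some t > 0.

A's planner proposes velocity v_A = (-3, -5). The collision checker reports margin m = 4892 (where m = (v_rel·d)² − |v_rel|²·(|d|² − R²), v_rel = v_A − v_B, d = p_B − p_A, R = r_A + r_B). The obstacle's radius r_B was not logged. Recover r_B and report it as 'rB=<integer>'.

m = 4892
d = (-25, 15);  v_rel = (-8, 2),  |v_rel|² = 68
v_rel×d = (-8)·(15) − (2)·(-25) = -70
since m = R²·68 − (-70)²:  R² = (4900 + 4892) / 68 = 144
R = √144 = 12  ⇒  r_B = 12 − 4 = 8

rB=8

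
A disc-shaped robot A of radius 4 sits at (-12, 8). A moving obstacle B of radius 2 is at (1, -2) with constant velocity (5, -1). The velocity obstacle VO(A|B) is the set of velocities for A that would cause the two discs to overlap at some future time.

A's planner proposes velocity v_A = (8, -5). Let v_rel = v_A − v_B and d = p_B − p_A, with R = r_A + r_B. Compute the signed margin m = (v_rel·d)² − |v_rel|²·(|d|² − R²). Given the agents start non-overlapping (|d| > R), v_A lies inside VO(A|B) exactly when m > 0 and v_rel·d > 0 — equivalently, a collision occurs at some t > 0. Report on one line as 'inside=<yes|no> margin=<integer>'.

d = (13, -10),  |d|² = 269;  R = 4+2 = 6,  c = 269−6² = 233
v_rel = (3, -4),  |v_rel|² = 25;  v_rel·d = (3)·(13) + (-4)·(-10) = 79
25·t² − 158·t + 233 = 0  ⇒  m = 79² − 25·233 = 416
m = 416 > 0,  v_rel·d = 79 > 0  ⇒  inside

inside=yes margin=416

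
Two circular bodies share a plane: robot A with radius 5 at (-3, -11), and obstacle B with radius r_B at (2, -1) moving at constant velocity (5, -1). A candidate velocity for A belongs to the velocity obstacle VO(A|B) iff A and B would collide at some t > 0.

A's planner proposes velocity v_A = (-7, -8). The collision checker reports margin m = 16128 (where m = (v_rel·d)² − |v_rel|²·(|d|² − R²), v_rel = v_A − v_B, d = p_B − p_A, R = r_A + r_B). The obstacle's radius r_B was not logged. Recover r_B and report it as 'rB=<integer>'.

m = 16128
d = (5, 10);  v_rel = (-12, -7),  |v_rel|² = 193
v_rel×d = (-12)·(10) − (-7)·(5) = -85
since m = R²·193 − (-85)²:  R² = (7225 + 16128) / 193 = 121
R = √121 = 11  ⇒  r_B = 11 − 5 = 6

rB=6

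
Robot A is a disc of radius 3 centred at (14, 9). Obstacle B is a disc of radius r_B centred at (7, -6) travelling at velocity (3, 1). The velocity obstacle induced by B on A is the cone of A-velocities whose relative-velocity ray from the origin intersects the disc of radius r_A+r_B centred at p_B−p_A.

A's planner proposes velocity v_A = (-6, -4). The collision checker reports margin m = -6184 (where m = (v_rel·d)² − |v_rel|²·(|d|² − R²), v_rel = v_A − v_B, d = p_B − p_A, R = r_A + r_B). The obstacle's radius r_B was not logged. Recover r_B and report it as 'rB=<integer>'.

m = -6184
d = (-7, -15);  v_rel = (-9, -5),  |v_rel|² = 106
v_rel×d = (-9)·(-15) − (-5)·(-7) = 100
since m = R²·106 − 100²:  R² = (10000 + -6184) / 106 = 36
R = √36 = 6  ⇒  r_B = 6 − 3 = 3

rB=3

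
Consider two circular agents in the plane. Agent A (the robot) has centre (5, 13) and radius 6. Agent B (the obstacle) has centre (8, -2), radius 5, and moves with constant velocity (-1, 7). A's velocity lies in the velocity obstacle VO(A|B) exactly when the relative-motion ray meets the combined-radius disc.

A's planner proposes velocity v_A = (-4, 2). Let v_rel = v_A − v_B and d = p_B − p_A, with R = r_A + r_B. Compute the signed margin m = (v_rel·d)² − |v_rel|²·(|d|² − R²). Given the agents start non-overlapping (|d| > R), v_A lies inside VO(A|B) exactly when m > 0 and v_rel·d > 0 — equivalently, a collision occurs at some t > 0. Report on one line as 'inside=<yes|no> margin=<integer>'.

d = (3, -15),  |d|² = 234;  R = 6+5 = 11,  c = 234−11² = 113
v_rel = (-3, -5),  |v_rel|² = 34;  v_rel·d = (-3)·(3) + (-5)·(-15) = 66
34·t² − 132·t + 113 = 0  ⇒  m = 66² − 34·113 = 514
m = 514 > 0,  v_rel·d = 66 > 0  ⇒  inside

inside=yes margin=514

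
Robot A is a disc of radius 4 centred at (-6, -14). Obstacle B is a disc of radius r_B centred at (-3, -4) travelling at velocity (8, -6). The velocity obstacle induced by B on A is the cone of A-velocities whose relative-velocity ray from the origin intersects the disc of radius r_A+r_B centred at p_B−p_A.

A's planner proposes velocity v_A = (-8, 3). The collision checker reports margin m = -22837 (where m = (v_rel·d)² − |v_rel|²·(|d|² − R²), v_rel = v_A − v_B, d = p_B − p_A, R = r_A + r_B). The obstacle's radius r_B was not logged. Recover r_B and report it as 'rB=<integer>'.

m = -22837
d = (3, 10);  v_rel = (-16, 9),  |v_rel|² = 337
v_rel×d = (-16)·(10) − (9)·(3) = -187
since m = R²·337 − (-187)²:  R² = (34969 + -22837) / 337 = 36
R = √36 = 6  ⇒  r_B = 6 − 4 = 2

rB=2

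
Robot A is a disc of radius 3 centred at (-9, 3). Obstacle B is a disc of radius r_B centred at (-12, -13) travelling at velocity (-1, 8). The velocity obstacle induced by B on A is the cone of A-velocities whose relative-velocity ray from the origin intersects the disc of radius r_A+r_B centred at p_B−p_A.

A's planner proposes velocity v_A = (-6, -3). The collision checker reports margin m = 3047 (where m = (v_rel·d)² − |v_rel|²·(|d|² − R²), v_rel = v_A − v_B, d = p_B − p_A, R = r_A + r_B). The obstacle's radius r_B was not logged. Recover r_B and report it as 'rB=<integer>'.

m = 3047
d = (-3, -16);  v_rel = (-5, -11),  |v_rel|² = 146
v_rel×d = (-5)·(-16) − (-11)·(-3) = 47
since m = R²·146 − 47²:  R² = (2209 + 3047) / 146 = 36
R = √36 = 6  ⇒  r_B = 6 − 3 = 3

rB=3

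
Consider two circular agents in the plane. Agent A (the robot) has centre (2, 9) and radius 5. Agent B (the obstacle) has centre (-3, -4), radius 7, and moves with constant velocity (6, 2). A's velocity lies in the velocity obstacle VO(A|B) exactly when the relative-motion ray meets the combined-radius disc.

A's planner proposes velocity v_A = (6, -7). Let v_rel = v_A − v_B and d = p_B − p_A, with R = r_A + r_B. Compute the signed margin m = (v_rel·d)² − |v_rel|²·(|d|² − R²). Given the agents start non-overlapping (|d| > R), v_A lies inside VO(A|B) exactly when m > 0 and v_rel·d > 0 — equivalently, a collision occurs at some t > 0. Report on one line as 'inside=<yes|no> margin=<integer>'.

d = (-5, -13),  |d|² = 194;  R = 5+7 = 12,  c = 194−12² = 50
v_rel = (0, -9),  |v_rel|² = 81;  v_rel·d = (0)·(-5) + (-9)·(-13) = 117
81·t² − 234·t + 50 = 0  ⇒  m = 117² − 81·50 = 9639
m = 9639 > 0,  v_rel·d = 117 > 0  ⇒  inside

inside=yes margin=9639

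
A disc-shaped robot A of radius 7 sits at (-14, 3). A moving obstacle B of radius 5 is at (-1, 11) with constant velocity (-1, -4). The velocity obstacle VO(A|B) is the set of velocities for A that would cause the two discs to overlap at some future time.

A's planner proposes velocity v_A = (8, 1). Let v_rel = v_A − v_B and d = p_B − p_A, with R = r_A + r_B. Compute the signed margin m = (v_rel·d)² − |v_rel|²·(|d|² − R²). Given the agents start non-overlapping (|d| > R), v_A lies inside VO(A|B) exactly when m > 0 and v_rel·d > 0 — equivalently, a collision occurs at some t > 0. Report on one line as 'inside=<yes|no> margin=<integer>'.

d = (13, 8),  |d|² = 233;  R = 7+5 = 12,  c = 233−12² = 89
v_rel = (9, 5),  |v_rel|² = 106;  v_rel·d = (9)·(13) + (5)·(8) = 157
106·t² − 314·t + 89 = 0  ⇒  m = 157² − 106·89 = 15215
m = 15215 > 0,  v_rel·d = 157 > 0  ⇒  inside

inside=yes margin=15215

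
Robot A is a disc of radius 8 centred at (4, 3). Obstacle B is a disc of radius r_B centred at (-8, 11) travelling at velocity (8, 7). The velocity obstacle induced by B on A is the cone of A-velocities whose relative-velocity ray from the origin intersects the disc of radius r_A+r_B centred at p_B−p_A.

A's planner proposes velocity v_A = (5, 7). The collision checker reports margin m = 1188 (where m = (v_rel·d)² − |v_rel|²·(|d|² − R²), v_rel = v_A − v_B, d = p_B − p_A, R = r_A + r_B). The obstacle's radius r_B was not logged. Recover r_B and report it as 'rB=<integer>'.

m = 1188
d = (-12, 8);  v_rel = (-3, 0),  |v_rel|² = 9
v_rel×d = (-3)·(8) − (0)·(-12) = -24
since m = R²·9 − (-24)²:  R² = (576 + 1188) / 9 = 196
R = √196 = 14  ⇒  r_B = 14 − 8 = 6

rB=6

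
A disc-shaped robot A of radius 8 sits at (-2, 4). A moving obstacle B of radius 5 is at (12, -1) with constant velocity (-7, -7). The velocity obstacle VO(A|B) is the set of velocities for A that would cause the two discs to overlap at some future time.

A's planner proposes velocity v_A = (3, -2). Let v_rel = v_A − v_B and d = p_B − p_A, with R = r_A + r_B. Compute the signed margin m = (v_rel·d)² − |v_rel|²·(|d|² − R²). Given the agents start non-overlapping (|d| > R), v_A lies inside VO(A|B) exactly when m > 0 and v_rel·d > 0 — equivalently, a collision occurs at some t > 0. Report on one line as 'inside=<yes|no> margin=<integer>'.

d = (14, -5),  |d|² = 221;  R = 8+5 = 13,  c = 221−13² = 52
v_rel = (10, 5),  |v_rel|² = 125;  v_rel·d = (10)·(14) + (5)·(-5) = 115
125·t² − 230·t + 52 = 0  ⇒  m = 115² − 125·52 = 6725
m = 6725 > 0,  v_rel·d = 115 > 0  ⇒  inside

inside=yes margin=6725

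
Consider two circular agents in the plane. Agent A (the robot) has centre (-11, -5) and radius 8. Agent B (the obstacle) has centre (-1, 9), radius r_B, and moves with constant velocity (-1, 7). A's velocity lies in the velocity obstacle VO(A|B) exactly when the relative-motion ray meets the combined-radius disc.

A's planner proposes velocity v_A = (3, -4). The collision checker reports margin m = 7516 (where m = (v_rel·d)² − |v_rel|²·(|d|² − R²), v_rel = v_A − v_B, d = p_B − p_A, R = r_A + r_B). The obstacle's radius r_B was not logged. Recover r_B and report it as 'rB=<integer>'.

m = 7516
d = (10, 14);  v_rel = (4, -11),  |v_rel|² = 137
v_rel×d = (4)·(14) − (-11)·(10) = 166
since m = R²·137 − 166²:  R² = (27556 + 7516) / 137 = 256
R = √256 = 16  ⇒  r_B = 16 − 8 = 8

rB=8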